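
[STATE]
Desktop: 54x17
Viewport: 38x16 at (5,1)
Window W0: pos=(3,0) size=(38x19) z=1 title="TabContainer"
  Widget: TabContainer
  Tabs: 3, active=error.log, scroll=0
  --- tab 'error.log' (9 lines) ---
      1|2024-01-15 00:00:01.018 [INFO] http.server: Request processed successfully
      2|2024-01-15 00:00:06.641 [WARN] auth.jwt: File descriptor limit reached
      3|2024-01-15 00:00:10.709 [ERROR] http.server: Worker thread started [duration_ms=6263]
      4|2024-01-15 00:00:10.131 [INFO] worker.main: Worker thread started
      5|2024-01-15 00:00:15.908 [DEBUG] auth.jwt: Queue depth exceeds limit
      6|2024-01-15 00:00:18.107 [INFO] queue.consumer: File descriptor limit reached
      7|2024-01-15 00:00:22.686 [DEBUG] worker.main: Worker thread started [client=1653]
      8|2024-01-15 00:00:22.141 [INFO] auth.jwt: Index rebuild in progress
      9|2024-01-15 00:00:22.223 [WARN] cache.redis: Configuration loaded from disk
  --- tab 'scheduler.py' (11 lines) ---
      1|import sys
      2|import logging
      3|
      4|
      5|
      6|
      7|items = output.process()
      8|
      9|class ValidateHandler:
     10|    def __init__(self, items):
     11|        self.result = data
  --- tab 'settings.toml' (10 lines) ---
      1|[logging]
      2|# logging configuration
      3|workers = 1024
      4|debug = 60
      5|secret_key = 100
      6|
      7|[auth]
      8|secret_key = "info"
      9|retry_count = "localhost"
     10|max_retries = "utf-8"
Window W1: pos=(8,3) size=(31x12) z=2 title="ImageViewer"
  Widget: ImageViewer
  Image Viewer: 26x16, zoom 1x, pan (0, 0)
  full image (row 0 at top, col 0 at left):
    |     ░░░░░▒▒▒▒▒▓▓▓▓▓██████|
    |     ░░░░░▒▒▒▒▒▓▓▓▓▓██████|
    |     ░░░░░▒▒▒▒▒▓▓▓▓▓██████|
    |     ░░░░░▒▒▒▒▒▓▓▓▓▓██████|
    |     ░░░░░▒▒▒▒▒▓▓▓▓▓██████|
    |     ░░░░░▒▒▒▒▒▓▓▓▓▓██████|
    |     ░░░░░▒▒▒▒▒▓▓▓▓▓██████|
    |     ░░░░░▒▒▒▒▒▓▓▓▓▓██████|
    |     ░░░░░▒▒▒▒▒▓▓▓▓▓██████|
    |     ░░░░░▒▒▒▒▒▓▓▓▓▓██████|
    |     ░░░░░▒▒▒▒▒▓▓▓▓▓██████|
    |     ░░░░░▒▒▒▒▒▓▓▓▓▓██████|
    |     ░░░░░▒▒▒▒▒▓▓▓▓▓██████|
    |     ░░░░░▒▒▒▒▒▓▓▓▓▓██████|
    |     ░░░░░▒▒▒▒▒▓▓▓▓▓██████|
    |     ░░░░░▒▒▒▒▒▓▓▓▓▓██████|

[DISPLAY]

TabContainer                       ┃  
───────────────────────────────────┨  
err┏━━━━━━━━━━━━━━━━━━━━━━━━━━━━━┓s┃  
───┃ ImageViewer                 ┃─┃  
024┠─────────────────────────────┨.┃  
024┃     ░░░░░▒▒▒▒▒▓▓▓▓▓██████   ┃.┃  
024┃     ░░░░░▒▒▒▒▒▓▓▓▓▓██████   ┃p┃  
024┃     ░░░░░▒▒▒▒▒▓▓▓▓▓██████   ┃e┃  
024┃     ░░░░░▒▒▒▒▒▓▓▓▓▓██████   ┃h┃  
024┃     ░░░░░▒▒▒▒▒▓▓▓▓▓██████   ┃e┃  
024┃     ░░░░░▒▒▒▒▒▓▓▓▓▓██████   ┃k┃  
024┃     ░░░░░▒▒▒▒▒▓▓▓▓▓██████   ┃.┃  
024┃     ░░░░░▒▒▒▒▒▓▓▓▓▓██████   ┃e┃  
   ┗━━━━━━━━━━━━━━━━━━━━━━━━━━━━━┛ ┃  
                                   ┃  
                                   ┃  


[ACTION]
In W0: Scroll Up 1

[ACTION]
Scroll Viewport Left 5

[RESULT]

   ┃ TabContainer                     
   ┠──────────────────────────────────
   ┃[err┏━━━━━━━━━━━━━━━━━━━━━━━━━━━━━
   ┃────┃ ImageViewer                 
   ┃2024┠─────────────────────────────
   ┃2024┃     ░░░░░▒▒▒▒▒▓▓▓▓▓██████   
   ┃2024┃     ░░░░░▒▒▒▒▒▓▓▓▓▓██████   
   ┃2024┃     ░░░░░▒▒▒▒▒▓▓▓▓▓██████   
   ┃2024┃     ░░░░░▒▒▒▒▒▓▓▓▓▓██████   
   ┃2024┃     ░░░░░▒▒▒▒▒▓▓▓▓▓██████   
   ┃2024┃     ░░░░░▒▒▒▒▒▓▓▓▓▓██████   
   ┃2024┃     ░░░░░▒▒▒▒▒▓▓▓▓▓██████   
   ┃2024┃     ░░░░░▒▒▒▒▒▓▓▓▓▓██████   
   ┃    ┗━━━━━━━━━━━━━━━━━━━━━━━━━━━━━
   ┃                                  
   ┃                                  


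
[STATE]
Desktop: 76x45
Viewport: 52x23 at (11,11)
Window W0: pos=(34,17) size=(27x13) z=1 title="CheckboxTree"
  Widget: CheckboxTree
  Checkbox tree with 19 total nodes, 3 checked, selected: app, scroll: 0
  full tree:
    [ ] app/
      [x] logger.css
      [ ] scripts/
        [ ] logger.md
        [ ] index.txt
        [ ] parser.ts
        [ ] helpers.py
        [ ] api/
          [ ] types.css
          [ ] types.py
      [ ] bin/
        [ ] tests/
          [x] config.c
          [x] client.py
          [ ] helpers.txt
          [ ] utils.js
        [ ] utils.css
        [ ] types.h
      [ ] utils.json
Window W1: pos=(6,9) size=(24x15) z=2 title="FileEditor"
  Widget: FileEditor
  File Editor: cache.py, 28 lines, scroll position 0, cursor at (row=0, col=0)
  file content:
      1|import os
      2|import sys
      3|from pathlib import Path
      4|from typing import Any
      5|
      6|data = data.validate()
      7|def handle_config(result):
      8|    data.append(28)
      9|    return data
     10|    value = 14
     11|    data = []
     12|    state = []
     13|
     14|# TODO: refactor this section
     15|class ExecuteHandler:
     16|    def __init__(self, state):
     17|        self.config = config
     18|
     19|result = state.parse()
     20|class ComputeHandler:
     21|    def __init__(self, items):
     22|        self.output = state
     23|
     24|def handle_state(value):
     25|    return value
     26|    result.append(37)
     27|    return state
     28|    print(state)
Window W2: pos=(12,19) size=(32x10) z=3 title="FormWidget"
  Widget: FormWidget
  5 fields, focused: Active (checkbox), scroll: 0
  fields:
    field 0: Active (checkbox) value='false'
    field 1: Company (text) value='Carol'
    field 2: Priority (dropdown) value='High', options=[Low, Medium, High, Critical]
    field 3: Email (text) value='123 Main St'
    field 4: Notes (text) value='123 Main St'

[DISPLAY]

──────────────────┨                                 
rt os            ▲┃                                 
rt sys           █┃                                 
 pathlib import P░┃                                 
 typing import An░┃                                 
                 ░┃                                 
 = data.validate(░┃    ┏━━━━━━━━━━━━━━━━━━━━━━━━━┓  
handle_config(res░┃    ┃ CheckboxTree            ┃  
d┏━━━━━━━━━━━━━━━━━━━━━━━━━━━━━━┓────────────────┨  
r┃ FormWidget                   ┃                ┃  
v┠──────────────────────────────┨gger.css        ┃  
d┃> Active:     [ ]             ┃ripts/          ┃  
━┃  Company:    [Carol         ]┃logger.md       ┃  
 ┃  Priority:   [High         ▼]┃index.txt       ┃  
 ┃  Email:      [123 Main St   ]┃parser.ts       ┃  
 ┃  Notes:      [123 Main St   ]┃helpers.py      ┃  
 ┃                              ┃api/            ┃  
 ┗━━━━━━━━━━━━━━━━━━━━━━━━━━━━━━┛] types.css     ┃  
                       ┗━━━━━━━━━━━━━━━━━━━━━━━━━┛  
                                                    
                                                    
                                                    
                                                    


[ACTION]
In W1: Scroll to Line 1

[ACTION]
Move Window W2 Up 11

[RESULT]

─┃> Active:     [ ]             ┃                   
r┃  Company:    [Carol         ]┃                   
r┃  Priority:   [High         ▼]┃                   
 ┃  Email:      [123 Main St   ]┃                   
 ┃  Notes:      [123 Main St   ]┃                   
 ┃                              ┃                   
 ┗━━━━━━━━━━━━━━━━━━━━━━━━━━━━━━┛━━━━━━━━━━━━━━━━┓  
handle_config(res░┃    ┃ CheckboxTree            ┃  
data.append(28)  ░┃    ┠─────────────────────────┨  
return data      ░┃    ┃>[-] app/                ┃  
value = 14       ░┃    ┃   [x] logger.css        ┃  
data = []        ▼┃    ┃   [ ] scripts/          ┃  
━━━━━━━━━━━━━━━━━━┛    ┃     [ ] logger.md       ┃  
                       ┃     [ ] index.txt       ┃  
                       ┃     [ ] parser.ts       ┃  
                       ┃     [ ] helpers.py      ┃  
                       ┃     [ ] api/            ┃  
                       ┃       [ ] types.css     ┃  
                       ┗━━━━━━━━━━━━━━━━━━━━━━━━━┛  
                                                    
                                                    
                                                    
                                                    


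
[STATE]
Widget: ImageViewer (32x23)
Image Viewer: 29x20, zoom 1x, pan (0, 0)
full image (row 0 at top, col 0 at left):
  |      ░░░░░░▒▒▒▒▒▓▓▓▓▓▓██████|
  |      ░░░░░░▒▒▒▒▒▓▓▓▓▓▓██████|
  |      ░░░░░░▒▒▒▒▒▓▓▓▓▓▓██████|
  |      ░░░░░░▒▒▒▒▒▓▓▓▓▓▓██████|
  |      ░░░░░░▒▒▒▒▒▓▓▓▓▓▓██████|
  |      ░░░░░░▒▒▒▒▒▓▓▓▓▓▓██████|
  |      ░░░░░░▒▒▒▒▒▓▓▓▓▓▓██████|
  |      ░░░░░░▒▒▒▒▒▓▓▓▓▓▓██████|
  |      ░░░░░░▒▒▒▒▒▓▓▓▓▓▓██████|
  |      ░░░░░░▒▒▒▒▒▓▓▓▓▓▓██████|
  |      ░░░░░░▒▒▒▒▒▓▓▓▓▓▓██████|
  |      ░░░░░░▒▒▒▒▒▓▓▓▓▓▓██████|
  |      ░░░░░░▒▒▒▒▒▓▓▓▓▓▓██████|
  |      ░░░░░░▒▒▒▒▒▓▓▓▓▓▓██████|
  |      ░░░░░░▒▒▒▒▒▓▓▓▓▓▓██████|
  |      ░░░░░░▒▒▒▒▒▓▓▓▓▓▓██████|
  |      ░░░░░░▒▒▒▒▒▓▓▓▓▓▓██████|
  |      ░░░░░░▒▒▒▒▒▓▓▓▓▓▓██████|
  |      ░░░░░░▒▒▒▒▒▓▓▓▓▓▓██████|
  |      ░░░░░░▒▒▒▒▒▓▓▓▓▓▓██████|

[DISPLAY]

      ░░░░░░▒▒▒▒▒▓▓▓▓▓▓██████   
      ░░░░░░▒▒▒▒▒▓▓▓▓▓▓██████   
      ░░░░░░▒▒▒▒▒▓▓▓▓▓▓██████   
      ░░░░░░▒▒▒▒▒▓▓▓▓▓▓██████   
      ░░░░░░▒▒▒▒▒▓▓▓▓▓▓██████   
      ░░░░░░▒▒▒▒▒▓▓▓▓▓▓██████   
      ░░░░░░▒▒▒▒▒▓▓▓▓▓▓██████   
      ░░░░░░▒▒▒▒▒▓▓▓▓▓▓██████   
      ░░░░░░▒▒▒▒▒▓▓▓▓▓▓██████   
      ░░░░░░▒▒▒▒▒▓▓▓▓▓▓██████   
      ░░░░░░▒▒▒▒▒▓▓▓▓▓▓██████   
      ░░░░░░▒▒▒▒▒▓▓▓▓▓▓██████   
      ░░░░░░▒▒▒▒▒▓▓▓▓▓▓██████   
      ░░░░░░▒▒▒▒▒▓▓▓▓▓▓██████   
      ░░░░░░▒▒▒▒▒▓▓▓▓▓▓██████   
      ░░░░░░▒▒▒▒▒▓▓▓▓▓▓██████   
      ░░░░░░▒▒▒▒▒▓▓▓▓▓▓██████   
      ░░░░░░▒▒▒▒▒▓▓▓▓▓▓██████   
      ░░░░░░▒▒▒▒▒▓▓▓▓▓▓██████   
      ░░░░░░▒▒▒▒▒▓▓▓▓▓▓██████   
                                
                                
                                


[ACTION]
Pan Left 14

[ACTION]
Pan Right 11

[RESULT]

░▒▒▒▒▒▓▓▓▓▓▓██████              
░▒▒▒▒▒▓▓▓▓▓▓██████              
░▒▒▒▒▒▓▓▓▓▓▓██████              
░▒▒▒▒▒▓▓▓▓▓▓██████              
░▒▒▒▒▒▓▓▓▓▓▓██████              
░▒▒▒▒▒▓▓▓▓▓▓██████              
░▒▒▒▒▒▓▓▓▓▓▓██████              
░▒▒▒▒▒▓▓▓▓▓▓██████              
░▒▒▒▒▒▓▓▓▓▓▓██████              
░▒▒▒▒▒▓▓▓▓▓▓██████              
░▒▒▒▒▒▓▓▓▓▓▓██████              
░▒▒▒▒▒▓▓▓▓▓▓██████              
░▒▒▒▒▒▓▓▓▓▓▓██████              
░▒▒▒▒▒▓▓▓▓▓▓██████              
░▒▒▒▒▒▓▓▓▓▓▓██████              
░▒▒▒▒▒▓▓▓▓▓▓██████              
░▒▒▒▒▒▓▓▓▓▓▓██████              
░▒▒▒▒▒▓▓▓▓▓▓██████              
░▒▒▒▒▒▓▓▓▓▓▓██████              
░▒▒▒▒▒▓▓▓▓▓▓██████              
                                
                                
                                


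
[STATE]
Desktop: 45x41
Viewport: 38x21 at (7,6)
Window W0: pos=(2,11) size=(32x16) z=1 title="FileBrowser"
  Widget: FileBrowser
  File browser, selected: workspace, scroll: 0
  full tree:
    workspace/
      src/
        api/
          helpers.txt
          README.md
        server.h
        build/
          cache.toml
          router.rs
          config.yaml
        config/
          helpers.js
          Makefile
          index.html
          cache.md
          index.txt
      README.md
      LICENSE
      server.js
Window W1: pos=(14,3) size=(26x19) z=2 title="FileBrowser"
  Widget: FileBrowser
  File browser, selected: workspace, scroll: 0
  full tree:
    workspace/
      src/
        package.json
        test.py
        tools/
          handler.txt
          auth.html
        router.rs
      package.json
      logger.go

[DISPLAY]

       ┃> [-] workspace/        ┃     
       ┃    [+] src/            ┃     
       ┃    package.json        ┃     
       ┃    logger.go           ┃     
       ┃                        ┃     
━━━━━━━┃                        ┃     
eBrowse┃                        ┃     
───────┃                        ┃     
] works┃                        ┃     
[+] src┃                        ┃     
README.┃                        ┃     
LICENSE┃                        ┃     
server.┃                        ┃     
       ┃                        ┃     
       ┃                        ┃     
       ┗━━━━━━━━━━━━━━━━━━━━━━━━┛     
                          ┃           
                          ┃           
                          ┃           
                          ┃           
━━━━━━━━━━━━━━━━━━━━━━━━━━┛           


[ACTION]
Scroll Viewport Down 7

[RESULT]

───────┃                        ┃     
] works┃                        ┃     
[+] src┃                        ┃     
README.┃                        ┃     
LICENSE┃                        ┃     
server.┃                        ┃     
       ┃                        ┃     
       ┃                        ┃     
       ┗━━━━━━━━━━━━━━━━━━━━━━━━┛     
                          ┃           
                          ┃           
                          ┃           
                          ┃           
━━━━━━━━━━━━━━━━━━━━━━━━━━┛           
                                      
                                      
                                      
                                      
                                      
                                      
                                      


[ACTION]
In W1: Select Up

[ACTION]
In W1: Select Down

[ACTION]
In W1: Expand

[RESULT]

───────┃    logger.go           ┃     
] works┃                        ┃     
[+] src┃                        ┃     
README.┃                        ┃     
LICENSE┃                        ┃     
server.┃                        ┃     
       ┃                        ┃     
       ┃                        ┃     
       ┗━━━━━━━━━━━━━━━━━━━━━━━━┛     
                          ┃           
                          ┃           
                          ┃           
                          ┃           
━━━━━━━━━━━━━━━━━━━━━━━━━━┛           
                                      
                                      
                                      
                                      
                                      
                                      
                                      


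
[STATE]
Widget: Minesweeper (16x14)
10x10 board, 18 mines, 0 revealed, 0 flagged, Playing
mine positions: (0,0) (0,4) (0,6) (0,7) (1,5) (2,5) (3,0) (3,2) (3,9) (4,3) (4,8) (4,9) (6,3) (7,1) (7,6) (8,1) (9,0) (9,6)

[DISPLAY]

■■■■■■■■■■      
■■■■■■■■■■      
■■■■■■■■■■      
■■■■■■■■■■      
■■■■■■■■■■      
■■■■■■■■■■      
■■■■■■■■■■      
■■■■■■■■■■      
■■■■■■■■■■      
■■■■■■■■■■      
                
                
                
                


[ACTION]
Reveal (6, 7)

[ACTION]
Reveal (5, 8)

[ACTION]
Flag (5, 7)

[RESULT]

■■■■■■■■■■      
■■■■■■■■■■      
■■■■■■■■■■      
■■■■■■■■■■      
■■■■■■■■■■      
■■■■■■■⚑2■      
■■■■■■■1■■      
■■■■■■■■■■      
■■■■■■■■■■      
■■■■■■■■■■      
                
                
                
                


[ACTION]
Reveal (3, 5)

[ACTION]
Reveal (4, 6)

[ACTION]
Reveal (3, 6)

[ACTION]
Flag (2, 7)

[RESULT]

■■■■■■■■■■      
■■■■■■■■■■      
■■■■■■■⚑■■      
■■■■2111■■      
■■■■1  1■■      
■■■■2  12■      
■■■■1111■■      
■■■■■■■■■■      
■■■■■■■■■■      
■■■■■■■■■■      
                
                
                
                


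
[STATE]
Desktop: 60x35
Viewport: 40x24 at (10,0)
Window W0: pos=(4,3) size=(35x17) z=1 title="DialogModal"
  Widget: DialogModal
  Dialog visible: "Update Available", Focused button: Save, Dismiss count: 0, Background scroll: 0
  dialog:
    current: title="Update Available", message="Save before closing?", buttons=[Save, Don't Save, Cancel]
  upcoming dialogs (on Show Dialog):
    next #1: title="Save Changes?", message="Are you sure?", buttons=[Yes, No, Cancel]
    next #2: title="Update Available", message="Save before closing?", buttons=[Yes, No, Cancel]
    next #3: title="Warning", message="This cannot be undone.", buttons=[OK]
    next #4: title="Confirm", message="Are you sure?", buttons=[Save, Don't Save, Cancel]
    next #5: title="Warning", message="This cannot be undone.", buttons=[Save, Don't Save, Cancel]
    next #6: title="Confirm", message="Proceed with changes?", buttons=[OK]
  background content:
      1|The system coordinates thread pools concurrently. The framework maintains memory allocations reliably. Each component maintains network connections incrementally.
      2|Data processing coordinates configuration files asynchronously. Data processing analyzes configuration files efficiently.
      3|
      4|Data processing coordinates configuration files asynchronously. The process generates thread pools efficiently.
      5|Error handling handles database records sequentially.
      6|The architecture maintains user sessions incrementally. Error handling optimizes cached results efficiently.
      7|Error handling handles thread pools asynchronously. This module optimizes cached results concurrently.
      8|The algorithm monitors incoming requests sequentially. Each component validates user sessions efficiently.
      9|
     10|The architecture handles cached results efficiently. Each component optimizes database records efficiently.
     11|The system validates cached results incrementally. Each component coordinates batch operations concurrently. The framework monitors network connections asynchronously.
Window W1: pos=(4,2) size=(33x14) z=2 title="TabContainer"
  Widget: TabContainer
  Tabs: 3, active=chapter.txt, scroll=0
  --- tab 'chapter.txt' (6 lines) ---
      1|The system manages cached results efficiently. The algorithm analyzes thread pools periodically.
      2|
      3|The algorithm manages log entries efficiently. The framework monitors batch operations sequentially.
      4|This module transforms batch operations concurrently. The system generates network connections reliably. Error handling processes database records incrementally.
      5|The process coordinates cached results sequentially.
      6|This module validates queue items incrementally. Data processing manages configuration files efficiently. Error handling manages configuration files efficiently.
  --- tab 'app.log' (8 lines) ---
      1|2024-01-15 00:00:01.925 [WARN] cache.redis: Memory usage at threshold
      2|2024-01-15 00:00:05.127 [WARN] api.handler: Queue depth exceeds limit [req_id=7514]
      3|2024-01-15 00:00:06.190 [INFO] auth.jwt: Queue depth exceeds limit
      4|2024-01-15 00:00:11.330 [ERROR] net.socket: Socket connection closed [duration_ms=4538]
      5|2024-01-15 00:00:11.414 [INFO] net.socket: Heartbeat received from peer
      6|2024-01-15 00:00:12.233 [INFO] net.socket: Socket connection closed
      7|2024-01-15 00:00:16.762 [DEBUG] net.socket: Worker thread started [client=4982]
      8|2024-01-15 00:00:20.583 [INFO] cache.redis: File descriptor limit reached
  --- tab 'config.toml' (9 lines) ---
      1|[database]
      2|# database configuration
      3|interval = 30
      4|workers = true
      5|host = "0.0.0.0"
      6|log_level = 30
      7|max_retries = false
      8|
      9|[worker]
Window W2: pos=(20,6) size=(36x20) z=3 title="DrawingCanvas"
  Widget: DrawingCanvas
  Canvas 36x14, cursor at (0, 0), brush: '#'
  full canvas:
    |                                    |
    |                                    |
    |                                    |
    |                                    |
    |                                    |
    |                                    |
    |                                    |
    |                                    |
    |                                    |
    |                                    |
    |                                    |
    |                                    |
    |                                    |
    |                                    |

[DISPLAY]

                                        
                                        
━━━━━━━━━━━━━━━━━━━━━━━━━━┓             
ontainer                  ┃━┓           
──────────────────────────┨ ┃           
ter.txt]│ app.log │ config┃─┨           
──────────┏━━━━━━━━━━━━━━━━━━━━━━━━━━━━━
ystem mana┃ DrawingCanvas               
          ┠─────────────────────────────
lgorithm m┃+                            
module tra┃                             
rocess coo┃                             
module val┃                             
          ┃                             
          ┃                             
━━━━━━━━━━┃                             
ystem vali┃                             
          ┃                             
          ┃                             
━━━━━━━━━━┃                             
          ┃                             
          ┃                             
          ┃                             
          ┃                             


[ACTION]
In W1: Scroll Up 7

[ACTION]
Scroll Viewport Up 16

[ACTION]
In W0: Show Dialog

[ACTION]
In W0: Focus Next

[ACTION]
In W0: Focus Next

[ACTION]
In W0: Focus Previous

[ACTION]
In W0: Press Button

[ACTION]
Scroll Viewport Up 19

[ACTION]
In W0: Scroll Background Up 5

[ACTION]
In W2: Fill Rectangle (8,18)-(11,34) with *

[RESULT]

                                        
                                        
━━━━━━━━━━━━━━━━━━━━━━━━━━┓             
ontainer                  ┃━┓           
──────────────────────────┨ ┃           
ter.txt]│ app.log │ config┃─┨           
──────────┏━━━━━━━━━━━━━━━━━━━━━━━━━━━━━
ystem mana┃ DrawingCanvas               
          ┠─────────────────────────────
lgorithm m┃+                            
module tra┃                             
rocess coo┃                             
module val┃                             
          ┃                             
          ┃                             
━━━━━━━━━━┃                             
ystem vali┃                             
          ┃                  ***********
          ┃                  ***********
━━━━━━━━━━┃                  ***********
          ┃                  ***********
          ┃                             
          ┃                             
          ┃                             


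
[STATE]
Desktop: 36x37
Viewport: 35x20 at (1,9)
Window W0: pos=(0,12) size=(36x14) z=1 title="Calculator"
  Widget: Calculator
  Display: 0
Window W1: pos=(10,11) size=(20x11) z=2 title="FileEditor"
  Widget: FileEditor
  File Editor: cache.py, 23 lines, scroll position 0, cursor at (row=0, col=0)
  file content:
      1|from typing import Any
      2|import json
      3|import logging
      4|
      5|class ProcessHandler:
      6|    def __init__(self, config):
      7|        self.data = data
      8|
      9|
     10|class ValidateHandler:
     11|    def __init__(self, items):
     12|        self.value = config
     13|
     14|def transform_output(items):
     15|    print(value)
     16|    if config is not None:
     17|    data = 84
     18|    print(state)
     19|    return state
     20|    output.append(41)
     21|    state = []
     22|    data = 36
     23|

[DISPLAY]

                                   
                                   
         ┏━━━━━━━━━━━━━━━━━━┓      
━━━━━━━━━┃ FileEditor       ┃━━━━━┓
 Calculat┠──────────────────┨     ┃
─────────┃█rom typing impor▲┃─────┨
         ┃import json      █┃    0┃
┌───┬───┬┃import logging   ░┃     ┃
│ 7 │ 8 │┃                 ░┃     ┃
├───┼───┼┃class ProcessHand░┃     ┃
│ 4 │ 5 │┃    def __init__(░┃     ┃
├───┼───┼┃        self.data▼┃     ┃
│ 1 │ 2 │┗━━━━━━━━━━━━━━━━━━┛     ┃
├───┼───┼───┼───┤                 ┃
│ 0 │ . │ = │ + │                 ┃
└───┴───┴───┴───┘                 ┃
━━━━━━━━━━━━━━━━━━━━━━━━━━━━━━━━━━┛
                                   
                                   
                                   


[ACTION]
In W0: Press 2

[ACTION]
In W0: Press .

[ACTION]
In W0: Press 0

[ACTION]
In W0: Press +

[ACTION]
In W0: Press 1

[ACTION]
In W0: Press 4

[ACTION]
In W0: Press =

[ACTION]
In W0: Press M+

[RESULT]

                                   
                                   
         ┏━━━━━━━━━━━━━━━━━━┓      
━━━━━━━━━┃ FileEditor       ┃━━━━━┓
 Calculat┠──────────────────┨     ┃
─────────┃█rom typing impor▲┃─────┨
         ┃import json      █┃   16┃
┌───┬───┬┃import logging   ░┃     ┃
│ 7 │ 8 │┃                 ░┃     ┃
├───┼───┼┃class ProcessHand░┃     ┃
│ 4 │ 5 │┃    def __init__(░┃     ┃
├───┼───┼┃        self.data▼┃     ┃
│ 1 │ 2 │┗━━━━━━━━━━━━━━━━━━┛     ┃
├───┼───┼───┼───┤                 ┃
│ 0 │ . │ = │ + │                 ┃
└───┴───┴───┴───┘                 ┃
━━━━━━━━━━━━━━━━━━━━━━━━━━━━━━━━━━┛
                                   
                                   
                                   


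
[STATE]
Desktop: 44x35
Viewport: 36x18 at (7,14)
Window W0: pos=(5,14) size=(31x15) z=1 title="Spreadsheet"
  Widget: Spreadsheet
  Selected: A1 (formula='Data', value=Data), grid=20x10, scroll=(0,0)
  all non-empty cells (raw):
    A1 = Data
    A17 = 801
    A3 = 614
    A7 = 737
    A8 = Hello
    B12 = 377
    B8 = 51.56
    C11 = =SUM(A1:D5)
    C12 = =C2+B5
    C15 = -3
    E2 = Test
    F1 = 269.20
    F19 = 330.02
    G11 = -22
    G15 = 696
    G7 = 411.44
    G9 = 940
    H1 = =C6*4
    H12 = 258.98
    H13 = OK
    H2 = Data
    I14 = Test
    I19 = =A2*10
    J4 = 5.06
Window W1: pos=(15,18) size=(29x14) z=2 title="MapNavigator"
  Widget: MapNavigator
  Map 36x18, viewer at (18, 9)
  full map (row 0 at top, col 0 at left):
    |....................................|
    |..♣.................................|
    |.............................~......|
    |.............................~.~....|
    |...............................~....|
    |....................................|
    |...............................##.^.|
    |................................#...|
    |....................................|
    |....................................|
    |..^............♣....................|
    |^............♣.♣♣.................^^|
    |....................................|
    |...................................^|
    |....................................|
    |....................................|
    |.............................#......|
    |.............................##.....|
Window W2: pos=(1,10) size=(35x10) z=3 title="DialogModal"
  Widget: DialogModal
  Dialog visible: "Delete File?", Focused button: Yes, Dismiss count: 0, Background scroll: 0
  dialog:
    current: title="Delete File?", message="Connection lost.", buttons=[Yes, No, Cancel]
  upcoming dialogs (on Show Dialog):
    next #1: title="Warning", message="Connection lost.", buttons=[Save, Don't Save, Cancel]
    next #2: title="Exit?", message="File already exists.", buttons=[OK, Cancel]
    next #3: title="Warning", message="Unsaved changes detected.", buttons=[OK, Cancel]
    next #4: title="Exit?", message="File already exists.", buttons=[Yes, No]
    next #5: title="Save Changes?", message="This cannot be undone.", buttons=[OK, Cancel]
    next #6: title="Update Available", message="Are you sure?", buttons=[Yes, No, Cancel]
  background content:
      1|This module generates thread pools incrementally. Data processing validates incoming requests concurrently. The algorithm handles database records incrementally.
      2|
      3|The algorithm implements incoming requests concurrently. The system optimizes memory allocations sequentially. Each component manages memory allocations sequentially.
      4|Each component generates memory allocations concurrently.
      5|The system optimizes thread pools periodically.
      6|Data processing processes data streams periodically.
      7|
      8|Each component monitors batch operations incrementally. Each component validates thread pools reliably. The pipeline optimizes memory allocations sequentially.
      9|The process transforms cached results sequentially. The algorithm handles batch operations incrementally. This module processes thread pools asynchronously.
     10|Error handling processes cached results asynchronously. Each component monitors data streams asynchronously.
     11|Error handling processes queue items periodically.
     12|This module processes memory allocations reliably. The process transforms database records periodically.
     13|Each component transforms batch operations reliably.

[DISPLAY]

│     Delete File?    │     ┃       
│   Connection lost.  │oming┃       
│ [Yes]  No   Cancel  │ory a┃       
└─────────────────────┘pools┃       
processing processes data st┃━━━━━━━
━━━━━━━━━━━━━━━━━━━━━━━━━━━━┛       
 1 [Data┠───────────────────────────
 2      ┃..........................~
 3      ┃...........................
 4      ┃..........................#
 5      ┃...........................
 6      ┃...........................
 7      ┃.............@.............
 8 Hello┃..........♣................
━━━━━━━━┃........♣.♣♣...............
        ┃...........................
        ┃...........................
        ┗━━━━━━━━━━━━━━━━━━━━━━━━━━━


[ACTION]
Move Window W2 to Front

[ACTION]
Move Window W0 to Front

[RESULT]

━━━━━━━━━━━━━━━━━━━━━━━━━━━━┓       
Spreadsheet                 ┃       
────────────────────────────┨       
1: Data                     ┃       
      A       B       C     ┃━━━━━━━
----------------------------┃       
 1 [Data]         0       0 ┃───────
 2        0       0       0 ┃......~
 3      614       0       0 ┃.......
 4        0       0       0 ┃......#
 5        0       0       0 ┃.......
 6        0       0       0 ┃.......
 7      737       0       0 ┃.......
 8 Hello      51.56       0 ┃.......
━━━━━━━━━━━━━━━━━━━━━━━━━━━━┛.......
        ┃...........................
        ┃...........................
        ┗━━━━━━━━━━━━━━━━━━━━━━━━━━━


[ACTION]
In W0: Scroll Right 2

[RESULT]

━━━━━━━━━━━━━━━━━━━━━━━━━━━━┓       
Spreadsheet                 ┃       
────────────────────────────┨       
1: Data                     ┃       
      C       D       E     ┃━━━━━━━
----------------------------┃       
 1        0       0       0 ┃───────
 2        0       0Test     ┃......~
 3        0       0       0 ┃.......
 4        0       0       0 ┃......#
 5        0       0       0 ┃.......
 6        0       0       0 ┃.......
 7        0       0       0 ┃.......
 8        0       0       0 ┃.......
━━━━━━━━━━━━━━━━━━━━━━━━━━━━┛.......
        ┃...........................
        ┃...........................
        ┗━━━━━━━━━━━━━━━━━━━━━━━━━━━


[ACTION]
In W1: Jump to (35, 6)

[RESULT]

━━━━━━━━━━━━━━━━━━━━━━━━━━━━┓       
Spreadsheet                 ┃       
────────────────────────────┨       
1: Data                     ┃       
      C       D       E     ┃━━━━━━━
----------------------------┃       
 1        0       0       0 ┃───────
 2        0       0Test     ┃       
 3        0       0       0 ┃       
 4        0       0       0 ┃       
 5        0       0       0 ┃       
 6        0       0       0 ┃       
 7        0       0       0 ┃       
 8        0       0       0 ┃       
━━━━━━━━━━━━━━━━━━━━━━━━━━━━┛       
        ┃..............             
        ┃..............             
        ┗━━━━━━━━━━━━━━━━━━━━━━━━━━━


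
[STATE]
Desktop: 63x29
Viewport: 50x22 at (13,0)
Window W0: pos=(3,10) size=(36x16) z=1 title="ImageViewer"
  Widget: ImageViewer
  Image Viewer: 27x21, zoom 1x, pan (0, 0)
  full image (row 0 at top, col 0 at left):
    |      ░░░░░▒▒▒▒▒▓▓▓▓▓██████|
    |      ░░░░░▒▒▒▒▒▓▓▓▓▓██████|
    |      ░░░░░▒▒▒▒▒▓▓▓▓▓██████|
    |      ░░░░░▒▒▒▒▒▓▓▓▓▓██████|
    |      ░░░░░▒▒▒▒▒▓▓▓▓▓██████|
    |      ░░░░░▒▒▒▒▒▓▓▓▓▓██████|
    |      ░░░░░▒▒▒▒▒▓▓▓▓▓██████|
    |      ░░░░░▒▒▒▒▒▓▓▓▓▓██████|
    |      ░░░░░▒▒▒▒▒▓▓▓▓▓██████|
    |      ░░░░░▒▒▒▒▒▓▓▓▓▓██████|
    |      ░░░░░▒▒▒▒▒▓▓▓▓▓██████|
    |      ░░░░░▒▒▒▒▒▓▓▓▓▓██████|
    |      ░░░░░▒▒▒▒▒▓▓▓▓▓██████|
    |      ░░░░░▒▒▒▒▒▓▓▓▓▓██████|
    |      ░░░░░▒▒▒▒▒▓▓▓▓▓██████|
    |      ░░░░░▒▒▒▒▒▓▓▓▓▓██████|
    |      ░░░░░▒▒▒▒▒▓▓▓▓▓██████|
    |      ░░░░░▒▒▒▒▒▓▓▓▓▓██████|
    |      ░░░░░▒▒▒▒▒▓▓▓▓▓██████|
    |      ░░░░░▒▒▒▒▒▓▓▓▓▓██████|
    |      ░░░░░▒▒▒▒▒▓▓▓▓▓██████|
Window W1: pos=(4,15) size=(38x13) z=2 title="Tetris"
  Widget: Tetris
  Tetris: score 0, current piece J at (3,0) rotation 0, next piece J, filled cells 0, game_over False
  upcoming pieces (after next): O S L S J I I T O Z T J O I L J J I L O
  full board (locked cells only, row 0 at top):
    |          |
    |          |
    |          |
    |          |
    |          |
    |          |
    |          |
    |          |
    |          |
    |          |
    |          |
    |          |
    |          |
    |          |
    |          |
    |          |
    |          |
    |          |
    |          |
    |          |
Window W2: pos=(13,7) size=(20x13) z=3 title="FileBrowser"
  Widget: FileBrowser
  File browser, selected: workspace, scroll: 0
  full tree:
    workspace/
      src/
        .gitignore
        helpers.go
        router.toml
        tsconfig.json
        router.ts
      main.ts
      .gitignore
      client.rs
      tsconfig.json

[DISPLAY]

                                                  
                                                  
                                                  
                                                  
                                                  
                                                  
                                                  
┏━━━━━━━━━━━━━━━━━━┓                              
┃ FileBrowser      ┃                              
┠──────────────────┨                              
┃> [-] workspace/  ┃━━━━━┓                        
┃    [+] src/      ┃     ┃                        
┃    main.ts       ┃─────┨                        
┃    .gitignore    ┃     ┃                        
┃    client.rs     ┃     ┃                        
┃    tsconfig.json ┃━━━━━━━━┓                     
┃                  ┃        ┃                     
┃                  ┃────────┨                     
┃                  ┃        ┃                     
┗━━━━━━━━━━━━━━━━━━┛        ┃                     
  │███                      ┃                     
  │                         ┃                     


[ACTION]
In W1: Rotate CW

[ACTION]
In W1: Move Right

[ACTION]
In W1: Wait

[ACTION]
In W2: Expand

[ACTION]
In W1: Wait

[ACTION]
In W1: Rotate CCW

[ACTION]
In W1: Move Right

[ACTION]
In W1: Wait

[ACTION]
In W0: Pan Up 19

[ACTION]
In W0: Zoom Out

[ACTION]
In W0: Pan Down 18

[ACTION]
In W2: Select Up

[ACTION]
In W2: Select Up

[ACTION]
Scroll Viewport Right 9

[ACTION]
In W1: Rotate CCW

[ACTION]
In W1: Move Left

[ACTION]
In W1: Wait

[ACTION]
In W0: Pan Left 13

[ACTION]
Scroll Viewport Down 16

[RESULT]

┏━━━━━━━━━━━━━━━━━━┓                              
┃ FileBrowser      ┃                              
┠──────────────────┨                              
┃> [-] workspace/  ┃━━━━━┓                        
┃    [+] src/      ┃     ┃                        
┃    main.ts       ┃─────┨                        
┃    .gitignore    ┃     ┃                        
┃    client.rs     ┃     ┃                        
┃    tsconfig.json ┃━━━━━━━━┓                     
┃                  ┃        ┃                     
┃                  ┃────────┨                     
┃                  ┃        ┃                     
┗━━━━━━━━━━━━━━━━━━┛        ┃                     
  │███                      ┃                     
  │                         ┃                     
  │                         ┃                     
  │                         ┃                     
  │Score:                   ┃                     
  │0                        ┃                     
  │                         ┃                     
━━━━━━━━━━━━━━━━━━━━━━━━━━━━┛                     
                                                  
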